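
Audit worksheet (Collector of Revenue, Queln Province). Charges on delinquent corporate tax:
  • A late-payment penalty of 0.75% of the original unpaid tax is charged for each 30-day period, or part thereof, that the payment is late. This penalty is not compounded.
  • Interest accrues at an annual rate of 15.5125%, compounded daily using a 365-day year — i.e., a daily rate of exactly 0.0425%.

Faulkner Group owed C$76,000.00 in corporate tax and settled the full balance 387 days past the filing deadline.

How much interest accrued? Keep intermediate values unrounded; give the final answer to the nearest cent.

C$13,583.70

Interest: C$76,000.00 × ((1 + 0.000425)^387 − 1) = C$76,000.00 × 0.17873291… = C$13,583.7014…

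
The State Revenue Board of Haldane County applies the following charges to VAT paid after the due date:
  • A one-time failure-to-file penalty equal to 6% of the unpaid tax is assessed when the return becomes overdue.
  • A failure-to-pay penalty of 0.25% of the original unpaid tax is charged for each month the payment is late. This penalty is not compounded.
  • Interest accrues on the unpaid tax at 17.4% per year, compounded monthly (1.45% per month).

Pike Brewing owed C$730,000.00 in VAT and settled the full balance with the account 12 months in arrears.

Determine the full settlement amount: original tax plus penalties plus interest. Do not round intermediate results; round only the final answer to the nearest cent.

C$933,355.80

Failure-to-file penalty: 6% × C$730,000.00 = C$43,800.00
Failure-to-pay penalty = 0.25% × C$730,000.00 × 12 mo = C$21,900.00
Interest: C$730,000.00 × ((1 + 0.0145)^12 − 1) = C$730,000.00 × 0.1885696… = C$137,655.8046…
Total = C$730,000.00 + C$65,700.0000 + C$137,655.8046… = C$933,355.80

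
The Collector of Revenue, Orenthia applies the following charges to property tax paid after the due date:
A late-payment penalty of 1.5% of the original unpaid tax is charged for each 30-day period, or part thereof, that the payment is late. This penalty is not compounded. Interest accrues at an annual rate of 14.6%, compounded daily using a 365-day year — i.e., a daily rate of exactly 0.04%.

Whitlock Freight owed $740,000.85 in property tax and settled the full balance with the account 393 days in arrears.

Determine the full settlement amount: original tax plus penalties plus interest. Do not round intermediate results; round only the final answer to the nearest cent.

$1,021,343.89

Penalty periods: ⌈393/30⌉ = 14; penalty = 14 × 1.5% × $740,000.85 = $155,400.18…
Interest: $740,000.85 × ((1 + 0.0004)^393 − 1) = $740,000.85 × 0.17019285… = $125,942.8572…
Total = $740,000.85 + $155,400.1785 + $125,942.8572… = $1,021,343.89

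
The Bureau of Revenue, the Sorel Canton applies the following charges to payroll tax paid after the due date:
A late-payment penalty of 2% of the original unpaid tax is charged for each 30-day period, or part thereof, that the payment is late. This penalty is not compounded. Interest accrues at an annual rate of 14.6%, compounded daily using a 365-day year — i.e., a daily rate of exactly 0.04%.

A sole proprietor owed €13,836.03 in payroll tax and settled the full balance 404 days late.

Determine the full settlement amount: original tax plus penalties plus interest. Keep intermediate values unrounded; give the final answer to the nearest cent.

Penalty periods: ⌈404/30⌉ = 14; penalty = 14 × 2% × €13,836.03 = €3,874.09…
Interest: €13,836.03 × ((1 + 0.0004)^404 − 1) = €13,836.03 × 0.17535201… = €2,426.1757…
Total = €13,836.03 + €3,874.0884 + €2,426.1757… = €20,136.29

€20,136.29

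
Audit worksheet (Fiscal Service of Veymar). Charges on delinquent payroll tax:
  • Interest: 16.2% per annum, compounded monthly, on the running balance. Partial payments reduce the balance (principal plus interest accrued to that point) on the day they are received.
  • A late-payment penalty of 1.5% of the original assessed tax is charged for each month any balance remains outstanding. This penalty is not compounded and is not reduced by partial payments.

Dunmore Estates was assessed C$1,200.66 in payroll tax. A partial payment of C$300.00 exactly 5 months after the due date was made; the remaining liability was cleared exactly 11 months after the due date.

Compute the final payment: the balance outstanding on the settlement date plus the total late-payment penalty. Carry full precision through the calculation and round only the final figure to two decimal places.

Monthly rate = 16.2% ÷ 12 = 1.35%
Balance at month 5: C$1,200.6600 × (1 + 0.0135)^5 = C$1,283.9225…
After C$300.00 payment: C$1,283.9225… − C$300.00 = C$983.9225…
Balance at month 11: C$983.9225… × (1 + 0.0135)^6 = C$1,066.3589…
Penalty: 11 × 1.5% × C$1,200.66 = C$198.11…
Final settlement = outstanding balance + penalty = C$1,066.3589… + C$198.11… = C$1,264.47

C$1,264.47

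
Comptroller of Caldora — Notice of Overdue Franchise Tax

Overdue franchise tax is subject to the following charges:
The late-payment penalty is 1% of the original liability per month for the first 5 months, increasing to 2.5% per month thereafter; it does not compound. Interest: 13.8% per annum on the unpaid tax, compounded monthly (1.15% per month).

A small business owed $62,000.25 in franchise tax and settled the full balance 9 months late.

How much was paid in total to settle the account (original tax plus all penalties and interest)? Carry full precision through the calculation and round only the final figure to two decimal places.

Penalty, months 1–5: 5 × 1% × $62,000.25 = $3,100.01…
Penalty, months 6–9: 4 × 2.5% × $62,000.25 = $6,200.03…
Interest: $62,000.25 × ((1 + 0.0115)^9 − 1) = $62,000.25 × 0.1083910… = $6,720.2680…
Total = $62,000.25 + $9,300.0375 + $6,720.2680… = $78,020.56

$78,020.56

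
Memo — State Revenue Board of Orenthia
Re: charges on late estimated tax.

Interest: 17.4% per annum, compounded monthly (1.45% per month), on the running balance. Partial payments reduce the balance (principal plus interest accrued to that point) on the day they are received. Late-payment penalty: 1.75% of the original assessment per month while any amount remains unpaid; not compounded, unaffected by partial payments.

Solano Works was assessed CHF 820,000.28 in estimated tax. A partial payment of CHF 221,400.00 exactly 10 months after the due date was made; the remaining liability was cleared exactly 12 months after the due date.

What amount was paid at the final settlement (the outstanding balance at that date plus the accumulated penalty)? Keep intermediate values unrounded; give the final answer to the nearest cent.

CHF 918,960.31

Balance at month 10: CHF 820,000.2800 × (1 + 0.0145)^10 = CHF 946,966.2792…
After CHF 221,400.00 payment: CHF 946,966.2792… − CHF 221,400.00 = CHF 725,566.2792…
Balance at month 12: CHF 725,566.2792… × (1 + 0.0145)^2 = CHF 746,760.2516…
Penalty: 12 × 1.75% × CHF 820,000.28 = CHF 172,200.06…
Final settlement = outstanding balance + penalty = CHF 746,760.2516… + CHF 172,200.06… = CHF 918,960.31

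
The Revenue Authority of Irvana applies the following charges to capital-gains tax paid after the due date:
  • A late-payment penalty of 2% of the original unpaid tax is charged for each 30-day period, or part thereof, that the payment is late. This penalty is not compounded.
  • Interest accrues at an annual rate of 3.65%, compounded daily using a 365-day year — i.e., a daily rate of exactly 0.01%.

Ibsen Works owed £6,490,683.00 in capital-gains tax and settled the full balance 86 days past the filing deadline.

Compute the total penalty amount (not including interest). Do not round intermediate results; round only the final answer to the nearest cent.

£389,440.98

Penalty periods: ⌈86/30⌉ = 3; penalty = 3 × 2% × £6,490,683.00 = £389,440.98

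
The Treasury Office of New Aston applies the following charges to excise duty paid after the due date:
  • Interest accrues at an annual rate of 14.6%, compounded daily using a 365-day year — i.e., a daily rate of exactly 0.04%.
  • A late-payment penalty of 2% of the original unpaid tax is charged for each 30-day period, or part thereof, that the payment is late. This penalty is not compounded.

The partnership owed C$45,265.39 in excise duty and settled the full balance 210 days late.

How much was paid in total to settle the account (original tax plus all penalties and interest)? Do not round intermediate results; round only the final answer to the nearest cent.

Penalty periods: ⌈210/30⌉ = 7; penalty = 7 × 2% × C$45,265.39 = C$6,337.15…
Interest: C$45,265.39 × ((1 + 0.0004)^210 − 1) = C$45,265.39 × 0.08761063… = C$3,965.7292…
Total = C$45,265.39 + C$6,337.1546 + C$3,965.7292… = C$55,568.27

C$55,568.27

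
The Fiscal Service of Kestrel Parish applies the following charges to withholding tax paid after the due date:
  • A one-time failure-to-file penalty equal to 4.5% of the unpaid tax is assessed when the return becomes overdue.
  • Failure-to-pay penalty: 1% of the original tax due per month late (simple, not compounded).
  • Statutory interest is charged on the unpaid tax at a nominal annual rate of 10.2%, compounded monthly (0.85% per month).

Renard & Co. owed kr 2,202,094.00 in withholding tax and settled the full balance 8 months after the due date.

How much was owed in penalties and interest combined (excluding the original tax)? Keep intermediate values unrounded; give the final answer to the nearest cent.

Failure-to-file penalty: 4.5% × kr 2,202,094.00 = kr 99,094.23
Failure-to-pay penalty: 8 × 1% × kr 2,202,094.00 = kr 176,167.52
Interest: kr 2,202,094.00 × ((1 + 0.0085)^8 − 1) = kr 2,202,094.00 × 0.0700578… = kr 154,273.7705…
Penalties + interest = kr 275,261.7500 + kr 154,273.7705… = kr 429,535.52

kr 429,535.52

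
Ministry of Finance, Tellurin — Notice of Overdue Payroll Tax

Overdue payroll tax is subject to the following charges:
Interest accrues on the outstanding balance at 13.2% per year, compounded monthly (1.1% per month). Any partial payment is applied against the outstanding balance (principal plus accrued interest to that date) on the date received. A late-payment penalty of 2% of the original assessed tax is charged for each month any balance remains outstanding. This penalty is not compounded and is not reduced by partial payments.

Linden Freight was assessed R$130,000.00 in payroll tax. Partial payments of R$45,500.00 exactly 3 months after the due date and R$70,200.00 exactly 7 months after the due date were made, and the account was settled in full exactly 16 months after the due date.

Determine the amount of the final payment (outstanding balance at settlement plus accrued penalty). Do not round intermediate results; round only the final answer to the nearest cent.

Balance at month 3: R$130,000.0000 × (1 + 0.011)^3 = R$134,337.3630…
After R$45,500.00 payment: R$134,337.3630… − R$45,500.00 = R$88,837.3630…
Balance at month 7: R$88,837.3630… × (1 + 0.011)^4 = R$92,811.1772…
After R$70,200.00 payment: R$92,811.1772… − R$70,200.00 = R$22,611.1772…
Balance at month 16: R$22,611.1772… × (1 + 0.011)^9 = R$24,950.7482…
Penalty: 16 × 2% × R$130,000.00 = R$41,600.00
Final settlement = outstanding balance + penalty = R$24,950.7482… + R$41,600.00 = R$66,550.75

R$66,550.75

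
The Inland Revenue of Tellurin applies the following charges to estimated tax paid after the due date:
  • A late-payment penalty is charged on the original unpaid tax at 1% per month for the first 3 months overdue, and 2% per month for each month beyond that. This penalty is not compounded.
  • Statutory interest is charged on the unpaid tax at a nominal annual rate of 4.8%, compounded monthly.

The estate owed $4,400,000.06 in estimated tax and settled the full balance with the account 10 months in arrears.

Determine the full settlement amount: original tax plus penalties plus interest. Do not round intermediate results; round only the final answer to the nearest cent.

Penalty, months 1–3: 3 × 1% × $4,400,000.06 = $132,000.00…
Penalty, months 4–10: 7 × 2% × $4,400,000.06 = $616,000.01…
Interest (4.8%/yr ÷ 12 = 0.4%/month): $4,400,000.06 × ((1 + 0.004)^10 − 1) = $179,202.0321…
Total = $4,400,000.06 + $748,000.0102 + $179,202.0321… = $5,327,202.10

$5,327,202.10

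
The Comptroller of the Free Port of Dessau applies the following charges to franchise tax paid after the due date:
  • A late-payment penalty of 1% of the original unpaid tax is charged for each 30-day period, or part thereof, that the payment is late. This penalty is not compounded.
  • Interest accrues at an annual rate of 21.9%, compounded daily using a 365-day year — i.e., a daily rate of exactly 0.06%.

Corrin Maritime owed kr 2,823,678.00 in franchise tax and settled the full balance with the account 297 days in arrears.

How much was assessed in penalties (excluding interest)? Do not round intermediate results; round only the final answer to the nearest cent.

Penalty periods: ⌈297/30⌉ = 10; penalty = 10 × 1% × kr 2,823,678.00 = kr 282,367.80

kr 282,367.80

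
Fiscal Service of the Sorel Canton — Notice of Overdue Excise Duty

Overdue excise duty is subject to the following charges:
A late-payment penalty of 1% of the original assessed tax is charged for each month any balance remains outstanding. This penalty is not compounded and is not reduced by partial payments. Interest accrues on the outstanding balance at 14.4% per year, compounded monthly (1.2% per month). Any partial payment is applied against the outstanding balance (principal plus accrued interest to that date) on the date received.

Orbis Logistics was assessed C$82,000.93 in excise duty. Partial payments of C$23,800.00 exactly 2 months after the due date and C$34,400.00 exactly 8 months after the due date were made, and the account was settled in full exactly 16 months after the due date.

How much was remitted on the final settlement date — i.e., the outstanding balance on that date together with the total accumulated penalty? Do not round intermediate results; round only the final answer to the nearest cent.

Balance at month 2: C$82,000.9300 × (1 + 0.012)^2 = C$83,980.7605…
After C$23,800.00 payment: C$83,980.7605… − C$23,800.00 = C$60,180.7605…
Balance at month 8: C$60,180.7605… × (1 + 0.012)^6 = C$64,645.8643…
After C$34,400.00 payment: C$64,645.8643… − C$34,400.00 = C$30,245.8643…
Balance at month 16: C$30,245.8643… × (1 + 0.012)^8 = C$33,274.3898…
Penalty: 16 × 1% × C$82,000.93 = C$13,120.15…
Final settlement = outstanding balance + penalty = C$33,274.3898… + C$13,120.15… = C$46,394.54

C$46,394.54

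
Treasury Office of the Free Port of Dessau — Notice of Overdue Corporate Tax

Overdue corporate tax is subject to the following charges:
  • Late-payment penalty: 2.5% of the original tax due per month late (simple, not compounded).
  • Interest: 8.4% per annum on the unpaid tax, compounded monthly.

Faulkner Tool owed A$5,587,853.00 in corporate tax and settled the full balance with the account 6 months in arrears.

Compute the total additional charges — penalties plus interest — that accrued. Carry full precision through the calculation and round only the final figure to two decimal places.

A$1,077,013.38

Late-payment penalty = 2.5% × A$5,587,853.00 × 6 mo = A$838,177.95
Interest (8.4%/yr ÷ 12 = 0.7%/month): A$5,587,853.00 × ((1 + 0.007)^6 − 1) = A$238,835.4324…
Penalties + interest = A$838,177.9500 + A$238,835.4324… = A$1,077,013.38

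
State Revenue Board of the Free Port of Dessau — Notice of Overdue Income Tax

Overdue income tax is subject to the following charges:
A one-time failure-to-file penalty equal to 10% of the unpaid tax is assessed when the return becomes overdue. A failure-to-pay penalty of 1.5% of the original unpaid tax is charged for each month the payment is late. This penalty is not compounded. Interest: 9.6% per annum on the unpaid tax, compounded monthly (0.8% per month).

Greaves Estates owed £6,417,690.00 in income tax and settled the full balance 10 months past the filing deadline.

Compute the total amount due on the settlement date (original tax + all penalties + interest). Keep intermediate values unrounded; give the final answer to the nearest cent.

Failure-to-file penalty: 10% × £6,417,690.00 = £641,769.00
Failure-to-pay penalty: 10 × 1.5% × £6,417,690.00 = £962,653.50
Interest: £6,417,690.00 × ((1 + 0.008)^10 − 1) = £6,417,690.00 × 0.0829423… = £532,298.0237…
Total = £6,417,690.00 + £1,604,422.5000 + £532,298.0237… = £8,554,410.52

£8,554,410.52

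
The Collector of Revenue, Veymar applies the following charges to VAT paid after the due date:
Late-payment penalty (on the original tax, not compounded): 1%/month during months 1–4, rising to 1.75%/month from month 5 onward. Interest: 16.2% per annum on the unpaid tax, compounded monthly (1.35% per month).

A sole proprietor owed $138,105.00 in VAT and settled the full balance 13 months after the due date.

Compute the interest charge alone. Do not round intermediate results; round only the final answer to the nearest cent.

Interest: $138,105.00 × ((1 + 0.0135)^13 − 1) = $138,105.00 × 0.1904435… = $26,301.2001…

$26,301.20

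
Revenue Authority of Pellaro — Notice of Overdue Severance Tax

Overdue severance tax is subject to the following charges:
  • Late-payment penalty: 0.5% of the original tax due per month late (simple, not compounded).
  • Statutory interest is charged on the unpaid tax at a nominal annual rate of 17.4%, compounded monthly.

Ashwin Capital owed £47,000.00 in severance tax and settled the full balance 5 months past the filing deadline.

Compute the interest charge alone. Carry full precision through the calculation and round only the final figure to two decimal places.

Interest (17.4%/yr ÷ 12 = 1.45%/month): £47,000.00 × ((1 + 0.0145)^5 − 1) = £3,507.7608…

£3,507.76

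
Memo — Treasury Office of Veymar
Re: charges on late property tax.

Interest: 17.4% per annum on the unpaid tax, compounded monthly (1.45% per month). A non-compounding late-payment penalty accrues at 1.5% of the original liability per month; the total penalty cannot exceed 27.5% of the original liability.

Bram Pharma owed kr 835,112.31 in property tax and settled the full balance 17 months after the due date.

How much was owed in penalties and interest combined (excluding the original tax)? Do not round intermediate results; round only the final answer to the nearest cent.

Penalty: 17 × 1.5% × kr 835,112.31 = kr 212,953.64… (below the 27.5% cap of kr 229,655.89…)
Interest: kr 835,112.31 × ((1 + 0.0145)^17 − 1) = kr 835,112.31 × 0.2772764… = kr 231,556.8991…
Penalties + interest = kr 212,953.6391… + kr 231,556.8991… = kr 444,510.54

kr 444,510.54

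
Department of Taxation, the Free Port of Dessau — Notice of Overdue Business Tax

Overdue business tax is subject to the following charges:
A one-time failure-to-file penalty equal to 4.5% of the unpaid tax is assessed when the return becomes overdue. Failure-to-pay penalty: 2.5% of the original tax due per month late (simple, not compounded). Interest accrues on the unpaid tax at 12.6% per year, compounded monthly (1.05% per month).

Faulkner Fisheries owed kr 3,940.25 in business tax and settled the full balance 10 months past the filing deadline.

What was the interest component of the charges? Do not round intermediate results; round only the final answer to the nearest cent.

kr 433.83

Interest: kr 3,940.25 × ((1 + 0.0105)^10 − 1) = kr 3,940.25 × 0.1101028… = kr 433.8324…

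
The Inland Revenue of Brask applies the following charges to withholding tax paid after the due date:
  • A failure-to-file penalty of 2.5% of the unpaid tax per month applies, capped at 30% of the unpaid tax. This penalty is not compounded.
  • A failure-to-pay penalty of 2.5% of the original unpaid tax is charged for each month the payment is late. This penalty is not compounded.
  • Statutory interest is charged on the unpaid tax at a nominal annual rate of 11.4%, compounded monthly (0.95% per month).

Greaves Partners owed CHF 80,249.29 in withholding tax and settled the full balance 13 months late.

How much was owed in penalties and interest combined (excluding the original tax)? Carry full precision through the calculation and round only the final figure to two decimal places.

CHF 60,651.66

Failure-to-file: 13 × 2.5% × CHF 80,249.29 = CHF 26,081.02…, capped at 30% × CHF 80,249.29 = CHF 24,074.79…
Failure-to-pay penalty = 2.5% × CHF 80,249.29 × 13 mo = CHF 26,081.02…
Interest: CHF 80,249.29 × ((1 + 0.0095)^13 − 1) = CHF 80,249.29 × 0.1307906… = CHF 10,495.8555…
Penalties + interest = CHF 50,155.8063… + CHF 10,495.8555… = CHF 60,651.66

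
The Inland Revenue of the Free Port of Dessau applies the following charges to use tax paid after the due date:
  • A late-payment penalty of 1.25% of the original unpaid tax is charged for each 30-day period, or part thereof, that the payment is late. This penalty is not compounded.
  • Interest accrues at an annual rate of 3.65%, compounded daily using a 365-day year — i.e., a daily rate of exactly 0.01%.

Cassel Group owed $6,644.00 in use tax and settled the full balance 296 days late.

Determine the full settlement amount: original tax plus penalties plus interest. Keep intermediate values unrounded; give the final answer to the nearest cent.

$7,674.09

Penalty periods: ⌈296/30⌉ = 10; penalty = 10 × 1.25% × $6,644.00 = $830.50
Interest: $6,644.00 × ((1 + 0.0001)^296 − 1) = $6,644.00 × 0.03004091… = $199.5918…
Total = $6,644.00 + $830.5000 + $199.5918… = $7,674.09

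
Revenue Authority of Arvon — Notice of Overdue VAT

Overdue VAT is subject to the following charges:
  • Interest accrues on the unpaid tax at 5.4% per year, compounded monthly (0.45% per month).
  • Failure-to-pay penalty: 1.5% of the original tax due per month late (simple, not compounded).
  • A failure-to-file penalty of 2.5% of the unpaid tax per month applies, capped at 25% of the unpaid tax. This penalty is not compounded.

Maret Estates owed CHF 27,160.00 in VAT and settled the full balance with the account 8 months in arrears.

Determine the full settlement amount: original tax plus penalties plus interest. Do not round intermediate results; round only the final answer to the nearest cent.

Failure-to-file: 8 × 2.5% × CHF 27,160.00 = CHF 5,432.00 (under the 25% cap)
Failure-to-pay penalty = 1.5% × CHF 27,160.00 × 8 mo = CHF 3,259.20
Interest: CHF 27,160.00 × ((1 + 0.0045)^8 − 1) = CHF 27,160.00 × 0.0365721… = CHF 993.2991…
Total = CHF 27,160.00 + CHF 8,691.2000 + CHF 993.2991… = CHF 36,844.50

CHF 36,844.50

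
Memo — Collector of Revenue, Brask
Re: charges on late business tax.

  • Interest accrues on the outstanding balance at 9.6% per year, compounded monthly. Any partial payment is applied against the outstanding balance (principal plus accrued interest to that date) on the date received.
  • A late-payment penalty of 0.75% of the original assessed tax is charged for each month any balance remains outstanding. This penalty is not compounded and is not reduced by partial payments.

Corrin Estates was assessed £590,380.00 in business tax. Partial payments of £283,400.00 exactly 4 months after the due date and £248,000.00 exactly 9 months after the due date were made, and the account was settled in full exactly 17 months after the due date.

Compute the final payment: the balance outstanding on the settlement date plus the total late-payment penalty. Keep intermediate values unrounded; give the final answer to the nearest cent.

Monthly rate = 9.6% ÷ 12 = 0.8%
Balance at month 4: £590,380.0000 × (1 + 0.008)^4 = £609,500.0774…
After £283,400.00 payment: £609,500.0774… − £283,400.00 = £326,100.0774…
Balance at month 9: £326,100.0774… × (1 + 0.008)^5 = £339,354.4609…
After £248,000.00 payment: £339,354.4609… − £248,000.00 = £91,354.4609…
Balance at month 17: £91,354.4609… × (1 + 0.008)^8 = £97,367.4993…
Penalty: 17 × 0.75% × £590,380.00 = £75,273.45
Final settlement = outstanding balance + penalty = £97,367.4993… + £75,273.45 = £172,640.95

£172,640.95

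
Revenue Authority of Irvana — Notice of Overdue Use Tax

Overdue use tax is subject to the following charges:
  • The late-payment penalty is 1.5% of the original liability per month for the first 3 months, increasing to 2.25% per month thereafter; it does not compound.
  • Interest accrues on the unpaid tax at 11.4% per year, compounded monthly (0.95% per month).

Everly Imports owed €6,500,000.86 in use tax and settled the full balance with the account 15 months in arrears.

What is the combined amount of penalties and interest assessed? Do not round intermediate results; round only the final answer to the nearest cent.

€3,037,955.52

Penalty, months 1–3: 3 × 1.5% × €6,500,000.86 = €292,500.04…
Penalty, months 4–15: 12 × 2.25% × €6,500,000.86 = €1,755,000.23…
Interest: €6,500,000.86 × ((1 + 0.0095)^15 − 1) = €6,500,000.86 × 0.1523777… = €990,455.2443…
Penalties + interest = €2,047,500.2709 + €990,455.2443… = €3,037,955.52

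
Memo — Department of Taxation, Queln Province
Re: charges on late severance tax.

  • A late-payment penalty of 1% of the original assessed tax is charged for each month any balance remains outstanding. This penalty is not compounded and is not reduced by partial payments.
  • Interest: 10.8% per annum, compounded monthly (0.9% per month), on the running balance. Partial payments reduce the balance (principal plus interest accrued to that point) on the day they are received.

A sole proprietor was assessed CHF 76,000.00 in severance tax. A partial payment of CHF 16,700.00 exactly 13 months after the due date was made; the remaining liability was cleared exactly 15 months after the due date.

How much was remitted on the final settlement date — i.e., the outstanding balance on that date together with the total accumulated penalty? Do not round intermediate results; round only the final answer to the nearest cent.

CHF 81,330.33

Balance at month 13: CHF 76,000.0000 × (1 + 0.009)^13 = CHF 85,388.3759…
After CHF 16,700.00 payment: CHF 85,388.3759… − CHF 16,700.00 = CHF 68,688.3759…
Balance at month 15: CHF 68,688.3759… × (1 + 0.009)^2 = CHF 69,930.3304…
Penalty: 15 × 1% × CHF 76,000.00 = CHF 11,400.00
Final settlement = outstanding balance + penalty = CHF 69,930.3304… + CHF 11,400.00 = CHF 81,330.33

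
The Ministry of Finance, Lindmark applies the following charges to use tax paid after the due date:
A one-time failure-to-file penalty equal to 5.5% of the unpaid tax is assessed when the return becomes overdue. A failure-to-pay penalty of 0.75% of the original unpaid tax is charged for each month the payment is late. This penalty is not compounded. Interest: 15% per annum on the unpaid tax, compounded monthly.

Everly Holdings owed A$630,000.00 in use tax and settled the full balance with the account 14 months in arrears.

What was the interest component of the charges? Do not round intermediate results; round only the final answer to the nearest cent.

A$119,671.49

Interest (15%/yr ÷ 12 = 1.25%/month): A$630,000.00 × ((1 + 0.0125)^14 − 1) = A$119,671.4916…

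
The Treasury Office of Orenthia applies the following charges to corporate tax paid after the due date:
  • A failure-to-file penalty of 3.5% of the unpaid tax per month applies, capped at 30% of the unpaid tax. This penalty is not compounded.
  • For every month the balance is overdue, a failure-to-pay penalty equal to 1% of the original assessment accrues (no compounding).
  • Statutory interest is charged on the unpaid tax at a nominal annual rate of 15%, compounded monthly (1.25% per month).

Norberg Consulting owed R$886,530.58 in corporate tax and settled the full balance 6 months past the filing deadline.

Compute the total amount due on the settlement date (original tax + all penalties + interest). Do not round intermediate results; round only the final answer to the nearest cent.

Failure-to-file: 6 × 3.5% × R$886,530.58 = R$186,171.42… (under the 30% cap)
Failure-to-pay penalty = 1% × R$886,530.58 × 6 mo = R$53,191.83…
Interest: R$886,530.58 × ((1 + 0.0125)^6 − 1) = R$886,530.58 × 0.0773832… = R$68,602.5559…
Total = R$886,530.58 + R$239,363.2566 + R$68,602.5559… = R$1,194,496.39

R$1,194,496.39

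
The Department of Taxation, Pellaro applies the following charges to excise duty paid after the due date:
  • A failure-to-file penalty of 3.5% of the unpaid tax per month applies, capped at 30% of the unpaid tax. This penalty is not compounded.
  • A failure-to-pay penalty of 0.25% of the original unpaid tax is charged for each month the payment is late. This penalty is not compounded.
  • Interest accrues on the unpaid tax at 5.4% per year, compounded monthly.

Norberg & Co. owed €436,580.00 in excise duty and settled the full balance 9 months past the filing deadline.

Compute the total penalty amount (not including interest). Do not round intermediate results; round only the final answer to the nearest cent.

€140,797.05

Failure-to-file: 9 × 3.5% × €436,580.00 = €137,522.70, capped at 30% × €436,580.00 = €130,974.00
Failure-to-pay penalty = 0.25% × €436,580.00 × 9 mo = €9,823.05
Total penalty = €130,974.00 + €9,823.05 = €140,797.05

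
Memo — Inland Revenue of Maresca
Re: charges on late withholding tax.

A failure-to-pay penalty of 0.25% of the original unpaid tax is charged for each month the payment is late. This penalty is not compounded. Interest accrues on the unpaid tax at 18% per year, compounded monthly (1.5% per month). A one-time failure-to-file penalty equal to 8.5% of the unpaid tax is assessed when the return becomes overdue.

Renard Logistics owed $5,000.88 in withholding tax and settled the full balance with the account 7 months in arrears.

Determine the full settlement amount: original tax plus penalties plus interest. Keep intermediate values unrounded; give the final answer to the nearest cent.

$6,062.79

Failure-to-file penalty: 8.5% × $5,000.88 = $425.07…
Failure-to-pay penalty = 0.25% × $5,000.88 × 7 mo = $87.52…
Interest: $5,000.88 × ((1 + 0.015)^7 − 1) = $5,000.88 × 0.1098449… = $549.3212…
Total = $5,000.88 + $512.5902 + $549.3212… = $6,062.79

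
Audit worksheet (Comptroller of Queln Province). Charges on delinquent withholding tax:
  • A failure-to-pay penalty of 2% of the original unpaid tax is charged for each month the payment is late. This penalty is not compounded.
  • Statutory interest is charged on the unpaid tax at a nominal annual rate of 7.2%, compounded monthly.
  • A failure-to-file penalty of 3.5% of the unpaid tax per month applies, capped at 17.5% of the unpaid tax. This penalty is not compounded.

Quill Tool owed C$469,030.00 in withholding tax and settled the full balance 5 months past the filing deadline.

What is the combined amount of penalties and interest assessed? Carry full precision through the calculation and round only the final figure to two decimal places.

C$143,224.02

Failure-to-file: 5 × 3.5% × C$469,030.00 = C$82,080.25, capped at 17.5% × C$469,030.00 = C$82,080.25
Failure-to-pay penalty: 5 × 2% × C$469,030.00 = C$46,903.00
Interest (7.2%/yr ÷ 12 = 0.6%/month): C$469,030.00 × ((1 + 0.006)^5 − 1) = C$14,240.7669…
Penalties + interest = C$128,983.2500 + C$14,240.7669… = C$143,224.02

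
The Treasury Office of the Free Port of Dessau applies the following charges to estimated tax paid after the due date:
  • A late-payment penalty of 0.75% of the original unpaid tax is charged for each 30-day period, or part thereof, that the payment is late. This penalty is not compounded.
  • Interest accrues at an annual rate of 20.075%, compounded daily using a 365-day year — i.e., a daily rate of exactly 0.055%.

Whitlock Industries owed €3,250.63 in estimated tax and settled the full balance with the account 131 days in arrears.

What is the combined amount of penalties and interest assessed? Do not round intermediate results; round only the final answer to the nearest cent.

Penalty periods: ⌈131/30⌉ = 5; penalty = 5 × 0.75% × €3,250.63 = €121.90…
Interest: €3,250.63 × ((1 + 0.00055)^131 − 1) = €3,250.63 × 0.07468779… = €242.7824…
Penalties + interest = €121.8986… + €242.7824… = €364.68

€364.68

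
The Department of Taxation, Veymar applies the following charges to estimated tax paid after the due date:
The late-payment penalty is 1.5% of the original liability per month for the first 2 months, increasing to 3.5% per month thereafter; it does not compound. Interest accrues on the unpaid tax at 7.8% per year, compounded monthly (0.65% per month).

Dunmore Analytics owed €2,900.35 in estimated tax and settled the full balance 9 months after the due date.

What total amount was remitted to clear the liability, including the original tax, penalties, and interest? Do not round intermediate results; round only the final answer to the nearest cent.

Penalty, months 1–2: 2 × 1.5% × €2,900.35 = €87.01…
Penalty, months 3–9: 7 × 3.5% × €2,900.35 = €710.59…
Interest: €2,900.35 × ((1 + 0.0065)^9 − 1) = €2,900.35 × 0.0600443… = €174.1495…
Total = €2,900.35 + €797.5963… + €174.1495… = €3,872.10

€3,872.10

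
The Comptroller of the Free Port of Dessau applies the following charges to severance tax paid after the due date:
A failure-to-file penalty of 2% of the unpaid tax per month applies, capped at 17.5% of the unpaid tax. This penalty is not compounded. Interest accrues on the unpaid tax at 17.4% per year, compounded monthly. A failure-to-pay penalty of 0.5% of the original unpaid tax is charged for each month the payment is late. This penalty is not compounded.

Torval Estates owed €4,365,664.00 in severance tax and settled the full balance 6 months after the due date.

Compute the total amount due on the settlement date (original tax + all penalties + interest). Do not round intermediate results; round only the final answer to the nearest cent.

€5,414,363.68

Failure-to-file: 6 × 2% × €4,365,664.00 = €523,879.68 (under the 17.5% cap)
Failure-to-pay penalty: 6 × 0.5% × €4,365,664.00 = €130,969.92
Interest (17.4%/yr ÷ 12 = 1.45%/month): €4,365,664.00 × ((1 + 0.0145)^6 − 1) = €393,850.0779…
Total = €4,365,664.00 + €654,849.6000 + €393,850.0779… = €5,414,363.68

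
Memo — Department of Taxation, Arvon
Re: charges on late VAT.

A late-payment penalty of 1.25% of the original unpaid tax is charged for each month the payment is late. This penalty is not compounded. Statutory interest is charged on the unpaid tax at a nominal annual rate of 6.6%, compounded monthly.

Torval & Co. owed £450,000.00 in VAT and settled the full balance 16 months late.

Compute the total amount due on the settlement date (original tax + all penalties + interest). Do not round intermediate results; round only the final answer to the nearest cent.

£581,276.19

Late-payment penalty = 1.25% × £450,000.00 × 16 mo = £90,000.00
Interest (6.6%/yr ÷ 12 = 0.55%/month): £450,000.00 × ((1 + 0.0055)^16 − 1) = £41,276.1859…
Total = £450,000.00 + £90,000.0000 + £41,276.1859… = £581,276.19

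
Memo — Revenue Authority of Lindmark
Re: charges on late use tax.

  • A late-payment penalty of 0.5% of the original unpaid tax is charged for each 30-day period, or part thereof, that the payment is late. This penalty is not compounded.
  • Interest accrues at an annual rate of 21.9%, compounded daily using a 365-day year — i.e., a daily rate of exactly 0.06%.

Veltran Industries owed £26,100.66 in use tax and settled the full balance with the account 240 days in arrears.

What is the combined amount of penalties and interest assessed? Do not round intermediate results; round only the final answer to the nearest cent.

Penalty periods: ⌈240/30⌉ = 8; penalty = 8 × 0.5% × £26,100.66 = £1,044.03…
Interest: £26,100.66 × ((1 + 0.0006)^240 − 1) = £26,100.66 × 0.15483424… = £4,041.2758…
Penalties + interest = £1,044.0264 + £4,041.2758… = £5,085.30

£5,085.30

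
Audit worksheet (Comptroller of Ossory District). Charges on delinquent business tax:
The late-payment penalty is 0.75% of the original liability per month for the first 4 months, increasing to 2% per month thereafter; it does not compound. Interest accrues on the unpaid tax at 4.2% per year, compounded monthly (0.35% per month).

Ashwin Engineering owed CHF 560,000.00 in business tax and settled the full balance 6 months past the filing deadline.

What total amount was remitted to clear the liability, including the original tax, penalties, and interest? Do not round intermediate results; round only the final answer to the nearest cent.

Penalty, months 1–4: 4 × 0.75% × CHF 560,000.00 = CHF 16,800.00
Penalty, months 5–6: 2 × 2% × CHF 560,000.00 = CHF 22,400.00
Interest: CHF 560,000.00 × ((1 + 0.0035)^6 − 1) = CHF 560,000.00 × 0.0211846… = CHF 11,863.3815…
Total = CHF 560,000.00 + CHF 39,200.0000 + CHF 11,863.3815… = CHF 611,063.38

CHF 611,063.38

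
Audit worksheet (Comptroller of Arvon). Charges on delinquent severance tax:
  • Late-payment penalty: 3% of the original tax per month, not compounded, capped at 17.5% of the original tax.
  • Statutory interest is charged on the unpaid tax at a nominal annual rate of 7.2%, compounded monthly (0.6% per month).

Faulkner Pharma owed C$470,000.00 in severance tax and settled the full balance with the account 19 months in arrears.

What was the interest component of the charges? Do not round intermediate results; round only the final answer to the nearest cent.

C$56,574.10

Interest: C$470,000.00 × ((1 + 0.006)^19 − 1) = C$470,000.00 × 0.1203704… = C$56,574.0969…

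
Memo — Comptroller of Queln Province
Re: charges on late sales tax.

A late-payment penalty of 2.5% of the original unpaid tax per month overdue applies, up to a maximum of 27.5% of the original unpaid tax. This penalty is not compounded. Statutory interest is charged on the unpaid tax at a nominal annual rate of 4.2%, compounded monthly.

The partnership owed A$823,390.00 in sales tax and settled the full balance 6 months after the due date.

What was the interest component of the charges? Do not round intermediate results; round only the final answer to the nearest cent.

Interest (4.2%/yr ÷ 12 = 0.35%/month): A$823,390.00 × ((1 + 0.0035)^6 − 1) = A$17,443.1958…

A$17,443.20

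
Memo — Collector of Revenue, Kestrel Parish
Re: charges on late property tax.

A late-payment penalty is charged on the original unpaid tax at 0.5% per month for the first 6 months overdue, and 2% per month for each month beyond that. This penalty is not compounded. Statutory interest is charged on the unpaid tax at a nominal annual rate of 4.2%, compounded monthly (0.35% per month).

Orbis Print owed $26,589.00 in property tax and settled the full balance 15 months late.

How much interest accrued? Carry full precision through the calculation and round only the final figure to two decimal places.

$1,430.65

Interest: $26,589.00 × ((1 + 0.0035)^15 − 1) = $26,589.00 × 0.0538060… = $1,430.6468…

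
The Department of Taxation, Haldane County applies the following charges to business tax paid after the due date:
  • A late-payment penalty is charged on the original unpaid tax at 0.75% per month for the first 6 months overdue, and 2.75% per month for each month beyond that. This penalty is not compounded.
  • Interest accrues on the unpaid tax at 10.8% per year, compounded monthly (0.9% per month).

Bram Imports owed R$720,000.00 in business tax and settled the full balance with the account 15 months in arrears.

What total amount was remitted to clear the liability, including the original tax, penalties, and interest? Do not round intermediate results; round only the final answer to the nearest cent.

Penalty, months 1–6: 6 × 0.75% × R$720,000.00 = R$32,400.00
Penalty, months 7–15: 9 × 2.75% × R$720,000.00 = R$178,200.00
Interest: R$720,000.00 × ((1 + 0.009)^15 − 1) = R$720,000.00 × 0.1438458… = R$103,568.9982…
Total = R$720,000.00 + R$210,600.0000 + R$103,568.9982… = R$1,034,169.00

R$1,034,169.00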